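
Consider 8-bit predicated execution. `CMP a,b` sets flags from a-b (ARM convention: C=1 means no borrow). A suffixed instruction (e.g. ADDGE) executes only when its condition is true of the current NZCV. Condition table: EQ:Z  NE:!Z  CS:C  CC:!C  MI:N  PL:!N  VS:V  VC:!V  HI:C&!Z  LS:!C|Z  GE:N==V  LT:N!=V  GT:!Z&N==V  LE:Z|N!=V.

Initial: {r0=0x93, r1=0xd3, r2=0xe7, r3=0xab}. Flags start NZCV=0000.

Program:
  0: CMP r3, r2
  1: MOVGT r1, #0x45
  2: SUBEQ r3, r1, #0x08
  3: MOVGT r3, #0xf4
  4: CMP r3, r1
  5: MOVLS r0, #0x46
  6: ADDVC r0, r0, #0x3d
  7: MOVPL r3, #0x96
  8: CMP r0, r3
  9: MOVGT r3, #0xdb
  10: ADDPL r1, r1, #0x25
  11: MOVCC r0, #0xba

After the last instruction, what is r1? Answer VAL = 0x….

0: ✓ CMP  NZCV=1000
1: · MOVGT
2: · SUBEQ
3: · MOVGT
4: ✓ CMP  NZCV=1000
5: ✓ MOVLS  r0←0x46
6: ✓ ADDVC  r0←0x83
7: · MOVPL
8: ✓ CMP  NZCV=1000
9: · MOVGT
10: · ADDPL
11: ✓ MOVCC  r0←0xba

VAL = 0xd3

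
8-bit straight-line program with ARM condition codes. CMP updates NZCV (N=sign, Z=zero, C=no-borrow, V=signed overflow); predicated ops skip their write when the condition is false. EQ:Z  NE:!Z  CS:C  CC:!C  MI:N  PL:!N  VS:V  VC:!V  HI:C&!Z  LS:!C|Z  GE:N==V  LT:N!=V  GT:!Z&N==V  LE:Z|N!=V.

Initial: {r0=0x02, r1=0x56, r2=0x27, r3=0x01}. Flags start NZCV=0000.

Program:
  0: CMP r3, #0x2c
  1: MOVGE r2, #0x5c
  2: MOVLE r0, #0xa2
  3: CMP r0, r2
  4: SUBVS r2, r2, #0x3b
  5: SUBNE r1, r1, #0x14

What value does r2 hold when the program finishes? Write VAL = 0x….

VAL = 0xec

[0] flags=1000 → (cmp)
[1] flags=1000 GE?F → skip
[2] flags=1000 LE?T → r0=0xa2
[3] flags=0011 → (cmp)
[4] flags=0011 VS?T → r2=0xec
[5] flags=0011 NE?T → r1=0x42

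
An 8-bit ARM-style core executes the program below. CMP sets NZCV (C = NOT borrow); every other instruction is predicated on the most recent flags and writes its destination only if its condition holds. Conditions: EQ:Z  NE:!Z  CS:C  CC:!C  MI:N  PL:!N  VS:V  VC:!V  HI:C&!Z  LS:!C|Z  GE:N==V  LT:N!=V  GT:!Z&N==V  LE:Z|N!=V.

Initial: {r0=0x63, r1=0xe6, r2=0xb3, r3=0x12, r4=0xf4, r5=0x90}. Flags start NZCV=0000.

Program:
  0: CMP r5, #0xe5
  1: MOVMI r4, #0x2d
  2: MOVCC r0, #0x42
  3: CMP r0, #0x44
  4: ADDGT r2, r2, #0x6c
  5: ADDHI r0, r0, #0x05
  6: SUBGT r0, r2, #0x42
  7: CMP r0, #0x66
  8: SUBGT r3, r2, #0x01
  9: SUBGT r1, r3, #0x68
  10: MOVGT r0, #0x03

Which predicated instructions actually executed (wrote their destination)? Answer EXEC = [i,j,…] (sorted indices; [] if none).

0: ✓ CMP  NZCV=1000
1: ✓ MOVMI  r4←0x2d
2: ✓ MOVCC  r0←0x42
3: ✓ CMP  NZCV=1000
4: · ADDGT
5: · ADDHI
6: · SUBGT
7: ✓ CMP  NZCV=1000
8: · SUBGT
9: · SUBGT
10: · MOVGT

EXEC = [1,2]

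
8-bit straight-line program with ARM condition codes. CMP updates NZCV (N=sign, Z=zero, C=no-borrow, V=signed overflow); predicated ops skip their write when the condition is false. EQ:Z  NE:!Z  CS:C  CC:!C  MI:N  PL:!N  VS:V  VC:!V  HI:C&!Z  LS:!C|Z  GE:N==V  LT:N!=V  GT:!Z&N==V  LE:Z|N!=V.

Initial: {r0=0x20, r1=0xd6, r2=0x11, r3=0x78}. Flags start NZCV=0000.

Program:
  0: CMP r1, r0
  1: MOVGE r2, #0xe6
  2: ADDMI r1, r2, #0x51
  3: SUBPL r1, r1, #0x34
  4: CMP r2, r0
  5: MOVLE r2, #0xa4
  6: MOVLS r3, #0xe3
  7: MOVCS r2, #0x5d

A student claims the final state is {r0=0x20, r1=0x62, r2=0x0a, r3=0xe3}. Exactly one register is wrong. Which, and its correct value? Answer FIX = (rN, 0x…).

FIX = (r2, 0xa4)

[0] flags=1010 → (cmp)
[1] flags=1010 GE?F → skip
[2] flags=1010 MI?T → r1=0x62
[3] flags=1010 PL?F → skip
[4] flags=1000 → (cmp)
[5] flags=1000 LE?T → r2=0xa4
[6] flags=1000 LS?T → r3=0xe3
[7] flags=1000 CS?F → skip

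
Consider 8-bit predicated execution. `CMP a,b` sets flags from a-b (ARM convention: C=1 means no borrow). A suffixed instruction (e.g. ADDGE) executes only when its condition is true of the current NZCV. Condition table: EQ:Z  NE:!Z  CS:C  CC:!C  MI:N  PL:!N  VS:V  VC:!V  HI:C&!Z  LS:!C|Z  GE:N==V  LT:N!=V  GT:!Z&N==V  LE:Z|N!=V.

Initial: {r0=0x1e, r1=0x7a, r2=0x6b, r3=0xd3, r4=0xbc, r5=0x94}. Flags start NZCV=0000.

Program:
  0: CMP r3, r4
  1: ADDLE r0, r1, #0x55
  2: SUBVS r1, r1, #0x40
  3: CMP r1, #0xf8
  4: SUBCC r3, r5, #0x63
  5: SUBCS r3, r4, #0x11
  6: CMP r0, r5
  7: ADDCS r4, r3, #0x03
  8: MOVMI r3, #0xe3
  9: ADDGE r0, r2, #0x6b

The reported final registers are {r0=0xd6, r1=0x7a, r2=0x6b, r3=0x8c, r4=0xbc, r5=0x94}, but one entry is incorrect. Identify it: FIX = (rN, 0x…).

FIX = (r3, 0xe3)

0: ✓ CMP  NZCV=0010
1: · ADDLE
2: · SUBVS
3: ✓ CMP  NZCV=1001
4: ✓ SUBCC  r3←0x31
5: · SUBCS
6: ✓ CMP  NZCV=1001
7: · ADDCS
8: ✓ MOVMI  r3←0xe3
9: ✓ ADDGE  r0←0xd6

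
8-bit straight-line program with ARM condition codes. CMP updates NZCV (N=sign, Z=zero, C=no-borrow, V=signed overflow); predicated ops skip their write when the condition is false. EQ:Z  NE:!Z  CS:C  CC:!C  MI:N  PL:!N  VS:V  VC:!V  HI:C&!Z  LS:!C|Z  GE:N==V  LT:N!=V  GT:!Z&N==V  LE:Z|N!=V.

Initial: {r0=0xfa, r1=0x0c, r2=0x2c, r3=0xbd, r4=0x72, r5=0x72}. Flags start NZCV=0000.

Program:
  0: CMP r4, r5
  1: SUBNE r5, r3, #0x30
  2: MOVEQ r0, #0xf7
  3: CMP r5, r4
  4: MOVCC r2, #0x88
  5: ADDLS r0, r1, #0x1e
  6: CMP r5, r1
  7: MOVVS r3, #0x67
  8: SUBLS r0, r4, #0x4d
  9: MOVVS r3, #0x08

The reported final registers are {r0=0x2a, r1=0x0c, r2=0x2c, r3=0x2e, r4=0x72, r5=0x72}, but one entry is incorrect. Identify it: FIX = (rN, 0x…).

0: ✓ CMP  NZCV=0110
1: · SUBNE
2: ✓ MOVEQ  r0←0xf7
3: ✓ CMP  NZCV=0110
4: · MOVCC
5: ✓ ADDLS  r0←0x2a
6: ✓ CMP  NZCV=0010
7: · MOVVS
8: · SUBLS
9: · MOVVS

FIX = (r3, 0xbd)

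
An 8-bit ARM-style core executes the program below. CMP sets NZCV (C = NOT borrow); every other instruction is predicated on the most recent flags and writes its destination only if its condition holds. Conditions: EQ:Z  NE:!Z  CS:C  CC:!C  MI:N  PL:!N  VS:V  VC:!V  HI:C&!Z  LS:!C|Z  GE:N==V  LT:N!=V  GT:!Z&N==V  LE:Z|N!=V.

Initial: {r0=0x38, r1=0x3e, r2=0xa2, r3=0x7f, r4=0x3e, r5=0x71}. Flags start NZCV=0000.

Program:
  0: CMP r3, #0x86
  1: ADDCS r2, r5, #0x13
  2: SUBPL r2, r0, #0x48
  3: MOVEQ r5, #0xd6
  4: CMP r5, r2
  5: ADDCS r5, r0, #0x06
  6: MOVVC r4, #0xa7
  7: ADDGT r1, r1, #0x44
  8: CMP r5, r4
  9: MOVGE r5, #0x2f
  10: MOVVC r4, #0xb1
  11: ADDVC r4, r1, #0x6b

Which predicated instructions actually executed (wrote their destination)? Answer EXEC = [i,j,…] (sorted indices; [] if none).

EXEC = [7,9,10,11]

[0] flags=1001 → (cmp)
[1] flags=1001 CS?F → skip
[2] flags=1001 PL?F → skip
[3] flags=1001 EQ?F → skip
[4] flags=1001 → (cmp)
[5] flags=1001 CS?F → skip
[6] flags=1001 VC?F → skip
[7] flags=1001 GT?T → r1=0x82
[8] flags=0010 → (cmp)
[9] flags=0010 GE?T → r5=0x2f
[10] flags=0010 VC?T → r4=0xb1
[11] flags=0010 VC?T → r4=0xed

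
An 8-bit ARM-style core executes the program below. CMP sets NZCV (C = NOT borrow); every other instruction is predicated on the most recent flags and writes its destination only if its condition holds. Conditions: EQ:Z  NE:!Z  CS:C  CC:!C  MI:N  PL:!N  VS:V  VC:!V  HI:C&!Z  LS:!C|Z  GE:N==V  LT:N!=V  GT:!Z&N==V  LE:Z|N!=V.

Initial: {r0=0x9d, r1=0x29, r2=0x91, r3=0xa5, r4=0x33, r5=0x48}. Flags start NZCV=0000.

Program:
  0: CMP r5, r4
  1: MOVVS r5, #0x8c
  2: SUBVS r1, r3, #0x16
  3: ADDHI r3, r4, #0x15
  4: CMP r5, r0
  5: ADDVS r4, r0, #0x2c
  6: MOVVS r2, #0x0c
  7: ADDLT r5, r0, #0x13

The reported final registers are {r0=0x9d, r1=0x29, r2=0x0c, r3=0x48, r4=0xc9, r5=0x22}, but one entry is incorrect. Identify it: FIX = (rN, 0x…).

FIX = (r5, 0x48)

0: ✓ CMP  NZCV=0010
1: · MOVVS
2: · SUBVS
3: ✓ ADDHI  r3←0x48
4: ✓ CMP  NZCV=1001
5: ✓ ADDVS  r4←0xc9
6: ✓ MOVVS  r2←0x0c
7: · ADDLT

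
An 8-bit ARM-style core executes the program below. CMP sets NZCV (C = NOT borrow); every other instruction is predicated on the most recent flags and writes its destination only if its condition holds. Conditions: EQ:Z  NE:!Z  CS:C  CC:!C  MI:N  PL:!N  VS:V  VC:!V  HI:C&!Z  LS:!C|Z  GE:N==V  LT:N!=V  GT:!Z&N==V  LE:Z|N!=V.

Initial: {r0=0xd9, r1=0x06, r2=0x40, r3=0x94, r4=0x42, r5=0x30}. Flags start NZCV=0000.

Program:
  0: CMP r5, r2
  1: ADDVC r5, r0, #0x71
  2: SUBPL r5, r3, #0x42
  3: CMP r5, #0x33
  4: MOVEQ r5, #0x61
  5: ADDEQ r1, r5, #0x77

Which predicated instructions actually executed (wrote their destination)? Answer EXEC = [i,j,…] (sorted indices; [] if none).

EXEC = [1]

[0] flags=1000 → (cmp)
[1] flags=1000 VC?T → r5=0x4a
[2] flags=1000 PL?F → skip
[3] flags=0010 → (cmp)
[4] flags=0010 EQ?F → skip
[5] flags=0010 EQ?F → skip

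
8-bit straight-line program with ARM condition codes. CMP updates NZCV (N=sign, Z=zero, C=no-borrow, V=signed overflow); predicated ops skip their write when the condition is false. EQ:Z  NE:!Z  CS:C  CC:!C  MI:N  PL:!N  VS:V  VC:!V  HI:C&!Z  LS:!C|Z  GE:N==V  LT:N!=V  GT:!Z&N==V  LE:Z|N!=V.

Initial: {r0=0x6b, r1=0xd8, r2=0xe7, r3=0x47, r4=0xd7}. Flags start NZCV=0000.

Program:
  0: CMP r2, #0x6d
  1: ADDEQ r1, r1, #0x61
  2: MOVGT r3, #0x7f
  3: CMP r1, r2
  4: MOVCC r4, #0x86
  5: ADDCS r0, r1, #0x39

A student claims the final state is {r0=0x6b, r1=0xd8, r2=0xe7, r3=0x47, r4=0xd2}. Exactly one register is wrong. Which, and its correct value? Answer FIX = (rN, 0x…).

[0] flags=0011 → (cmp)
[1] flags=0011 EQ?F → skip
[2] flags=0011 GT?F → skip
[3] flags=1000 → (cmp)
[4] flags=1000 CC?T → r4=0x86
[5] flags=1000 CS?F → skip

FIX = (r4, 0x86)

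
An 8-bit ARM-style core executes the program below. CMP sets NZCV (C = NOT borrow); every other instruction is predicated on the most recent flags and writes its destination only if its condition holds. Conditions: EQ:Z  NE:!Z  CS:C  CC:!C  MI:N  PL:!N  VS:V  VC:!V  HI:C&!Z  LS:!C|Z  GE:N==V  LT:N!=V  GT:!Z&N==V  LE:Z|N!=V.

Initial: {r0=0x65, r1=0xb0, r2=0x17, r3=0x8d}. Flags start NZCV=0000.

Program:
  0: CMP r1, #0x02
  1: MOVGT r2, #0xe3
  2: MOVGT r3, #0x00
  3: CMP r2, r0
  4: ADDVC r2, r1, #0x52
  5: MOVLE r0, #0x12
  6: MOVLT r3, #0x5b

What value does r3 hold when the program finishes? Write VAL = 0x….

VAL = 0x5b

0: ✓ CMP  NZCV=1010
1: · MOVGT
2: · MOVGT
3: ✓ CMP  NZCV=1000
4: ✓ ADDVC  r2←0x02
5: ✓ MOVLE  r0←0x12
6: ✓ MOVLT  r3←0x5b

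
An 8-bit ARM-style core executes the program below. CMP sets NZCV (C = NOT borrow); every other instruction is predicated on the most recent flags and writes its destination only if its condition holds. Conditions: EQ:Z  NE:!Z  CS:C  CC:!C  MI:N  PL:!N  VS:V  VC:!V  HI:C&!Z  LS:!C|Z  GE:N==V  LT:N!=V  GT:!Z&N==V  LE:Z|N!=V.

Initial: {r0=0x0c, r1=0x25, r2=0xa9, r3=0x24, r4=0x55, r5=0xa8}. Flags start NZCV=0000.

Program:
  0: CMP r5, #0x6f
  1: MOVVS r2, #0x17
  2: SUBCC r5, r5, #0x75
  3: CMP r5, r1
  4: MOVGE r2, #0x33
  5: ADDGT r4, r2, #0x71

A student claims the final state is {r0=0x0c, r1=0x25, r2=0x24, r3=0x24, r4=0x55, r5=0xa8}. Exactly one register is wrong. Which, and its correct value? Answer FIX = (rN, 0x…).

FIX = (r2, 0x17)

0: ✓ CMP  NZCV=0011
1: ✓ MOVVS  r2←0x17
2: · SUBCC
3: ✓ CMP  NZCV=1010
4: · MOVGE
5: · ADDGT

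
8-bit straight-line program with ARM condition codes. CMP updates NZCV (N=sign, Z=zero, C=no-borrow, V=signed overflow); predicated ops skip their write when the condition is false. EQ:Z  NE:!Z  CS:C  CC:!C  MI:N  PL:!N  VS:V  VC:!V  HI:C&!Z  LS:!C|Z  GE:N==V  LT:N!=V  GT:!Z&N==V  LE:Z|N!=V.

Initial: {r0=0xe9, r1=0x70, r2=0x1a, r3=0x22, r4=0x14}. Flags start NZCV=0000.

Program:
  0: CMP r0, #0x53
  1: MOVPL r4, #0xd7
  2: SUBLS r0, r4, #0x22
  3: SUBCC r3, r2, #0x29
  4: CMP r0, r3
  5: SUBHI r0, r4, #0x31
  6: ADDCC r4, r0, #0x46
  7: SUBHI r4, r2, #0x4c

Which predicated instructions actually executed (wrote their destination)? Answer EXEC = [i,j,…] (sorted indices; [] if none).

0: ✓ CMP  NZCV=1010
1: · MOVPL
2: · SUBLS
3: · SUBCC
4: ✓ CMP  NZCV=1010
5: ✓ SUBHI  r0←0xe3
6: · ADDCC
7: ✓ SUBHI  r4←0xce

EXEC = [5,7]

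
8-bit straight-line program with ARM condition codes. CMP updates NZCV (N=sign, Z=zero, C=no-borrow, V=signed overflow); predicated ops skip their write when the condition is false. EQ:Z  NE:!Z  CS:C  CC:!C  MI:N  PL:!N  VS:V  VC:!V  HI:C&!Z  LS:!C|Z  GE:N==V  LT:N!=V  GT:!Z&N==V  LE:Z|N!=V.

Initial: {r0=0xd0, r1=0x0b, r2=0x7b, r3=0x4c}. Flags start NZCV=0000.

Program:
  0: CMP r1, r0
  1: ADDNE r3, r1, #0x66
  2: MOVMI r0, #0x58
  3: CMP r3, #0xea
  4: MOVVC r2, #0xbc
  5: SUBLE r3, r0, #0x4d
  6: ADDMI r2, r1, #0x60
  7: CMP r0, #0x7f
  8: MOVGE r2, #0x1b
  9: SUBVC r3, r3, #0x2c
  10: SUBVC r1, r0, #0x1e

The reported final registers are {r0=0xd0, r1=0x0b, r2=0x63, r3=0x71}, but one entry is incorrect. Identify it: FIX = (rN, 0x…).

FIX = (r2, 0x6b)

[0] flags=0000 → (cmp)
[1] flags=0000 NE?T → r3=0x71
[2] flags=0000 MI?F → skip
[3] flags=1001 → (cmp)
[4] flags=1001 VC?F → skip
[5] flags=1001 LE?F → skip
[6] flags=1001 MI?T → r2=0x6b
[7] flags=0011 → (cmp)
[8] flags=0011 GE?F → skip
[9] flags=0011 VC?F → skip
[10] flags=0011 VC?F → skip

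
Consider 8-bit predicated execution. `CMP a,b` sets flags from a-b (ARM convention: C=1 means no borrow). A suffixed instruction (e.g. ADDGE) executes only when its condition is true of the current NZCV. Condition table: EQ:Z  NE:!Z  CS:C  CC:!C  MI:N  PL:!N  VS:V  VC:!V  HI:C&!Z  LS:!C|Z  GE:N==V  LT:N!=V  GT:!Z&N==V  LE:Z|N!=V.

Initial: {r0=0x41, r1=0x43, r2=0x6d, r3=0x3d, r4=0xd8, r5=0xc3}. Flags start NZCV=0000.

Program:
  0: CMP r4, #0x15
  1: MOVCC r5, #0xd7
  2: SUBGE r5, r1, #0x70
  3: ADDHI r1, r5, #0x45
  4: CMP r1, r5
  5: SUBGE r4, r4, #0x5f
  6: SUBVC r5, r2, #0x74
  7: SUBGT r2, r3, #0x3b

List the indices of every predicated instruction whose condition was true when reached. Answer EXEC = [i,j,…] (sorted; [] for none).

EXEC = [3,5,6,7]

0: ✓ CMP  NZCV=1010
1: · MOVCC
2: · SUBGE
3: ✓ ADDHI  r1←0x08
4: ✓ CMP  NZCV=0000
5: ✓ SUBGE  r4←0x79
6: ✓ SUBVC  r5←0xf9
7: ✓ SUBGT  r2←0x02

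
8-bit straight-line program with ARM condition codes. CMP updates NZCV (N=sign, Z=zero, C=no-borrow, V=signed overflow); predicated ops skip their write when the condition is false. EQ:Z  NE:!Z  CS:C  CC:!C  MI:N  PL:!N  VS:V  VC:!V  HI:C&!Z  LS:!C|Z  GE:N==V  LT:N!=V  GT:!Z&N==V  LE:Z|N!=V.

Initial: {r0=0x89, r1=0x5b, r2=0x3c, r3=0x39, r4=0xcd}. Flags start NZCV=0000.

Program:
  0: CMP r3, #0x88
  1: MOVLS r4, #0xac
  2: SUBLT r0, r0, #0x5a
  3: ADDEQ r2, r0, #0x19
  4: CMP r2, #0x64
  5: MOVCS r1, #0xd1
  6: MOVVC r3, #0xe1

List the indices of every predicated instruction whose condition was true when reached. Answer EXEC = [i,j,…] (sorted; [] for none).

0: ✓ CMP  NZCV=1001
1: ✓ MOVLS  r4←0xac
2: · SUBLT
3: · ADDEQ
4: ✓ CMP  NZCV=1000
5: · MOVCS
6: ✓ MOVVC  r3←0xe1

EXEC = [1,6]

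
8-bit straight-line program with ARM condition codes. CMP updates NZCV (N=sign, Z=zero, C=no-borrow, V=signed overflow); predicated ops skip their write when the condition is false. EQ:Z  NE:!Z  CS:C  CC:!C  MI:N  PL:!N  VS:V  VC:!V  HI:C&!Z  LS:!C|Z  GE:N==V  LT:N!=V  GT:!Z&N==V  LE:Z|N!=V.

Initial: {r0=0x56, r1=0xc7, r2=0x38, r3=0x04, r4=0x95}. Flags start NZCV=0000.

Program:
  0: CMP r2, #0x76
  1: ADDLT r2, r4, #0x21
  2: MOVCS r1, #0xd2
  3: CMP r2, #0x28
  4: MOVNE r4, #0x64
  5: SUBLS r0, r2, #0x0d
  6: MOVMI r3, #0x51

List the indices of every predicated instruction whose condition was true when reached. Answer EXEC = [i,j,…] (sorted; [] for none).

EXEC = [1,4,6]

[0] flags=1000 → (cmp)
[1] flags=1000 LT?T → r2=0xb6
[2] flags=1000 CS?F → skip
[3] flags=1010 → (cmp)
[4] flags=1010 NE?T → r4=0x64
[5] flags=1010 LS?F → skip
[6] flags=1010 MI?T → r3=0x51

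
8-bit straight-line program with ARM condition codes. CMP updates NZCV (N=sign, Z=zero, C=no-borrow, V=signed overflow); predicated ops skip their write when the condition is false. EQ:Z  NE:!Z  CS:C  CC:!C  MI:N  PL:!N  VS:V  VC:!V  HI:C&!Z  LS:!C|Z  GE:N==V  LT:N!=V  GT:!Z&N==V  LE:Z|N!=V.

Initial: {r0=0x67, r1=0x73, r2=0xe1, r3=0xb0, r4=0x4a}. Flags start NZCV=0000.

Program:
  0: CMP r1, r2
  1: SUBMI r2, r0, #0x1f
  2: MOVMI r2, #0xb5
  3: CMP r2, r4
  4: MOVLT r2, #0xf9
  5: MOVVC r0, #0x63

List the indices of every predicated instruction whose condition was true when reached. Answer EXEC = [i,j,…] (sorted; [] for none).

0: ✓ CMP  NZCV=1001
1: ✓ SUBMI  r2←0x48
2: ✓ MOVMI  r2←0xb5
3: ✓ CMP  NZCV=0011
4: ✓ MOVLT  r2←0xf9
5: · MOVVC

EXEC = [1,2,4]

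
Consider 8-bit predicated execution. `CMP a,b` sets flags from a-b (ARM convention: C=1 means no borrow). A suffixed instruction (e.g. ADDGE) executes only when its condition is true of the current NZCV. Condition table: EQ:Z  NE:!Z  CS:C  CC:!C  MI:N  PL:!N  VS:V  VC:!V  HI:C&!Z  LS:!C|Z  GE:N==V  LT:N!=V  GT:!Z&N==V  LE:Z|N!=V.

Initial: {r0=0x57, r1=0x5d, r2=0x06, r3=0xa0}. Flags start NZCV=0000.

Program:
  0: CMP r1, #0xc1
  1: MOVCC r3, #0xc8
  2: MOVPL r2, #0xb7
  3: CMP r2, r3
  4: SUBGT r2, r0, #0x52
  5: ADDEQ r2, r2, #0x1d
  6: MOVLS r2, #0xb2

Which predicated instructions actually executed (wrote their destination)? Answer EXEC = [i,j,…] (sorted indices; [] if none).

0: ✓ CMP  NZCV=1001
1: ✓ MOVCC  r3←0xc8
2: · MOVPL
3: ✓ CMP  NZCV=0000
4: ✓ SUBGT  r2←0x05
5: · ADDEQ
6: ✓ MOVLS  r2←0xb2

EXEC = [1,4,6]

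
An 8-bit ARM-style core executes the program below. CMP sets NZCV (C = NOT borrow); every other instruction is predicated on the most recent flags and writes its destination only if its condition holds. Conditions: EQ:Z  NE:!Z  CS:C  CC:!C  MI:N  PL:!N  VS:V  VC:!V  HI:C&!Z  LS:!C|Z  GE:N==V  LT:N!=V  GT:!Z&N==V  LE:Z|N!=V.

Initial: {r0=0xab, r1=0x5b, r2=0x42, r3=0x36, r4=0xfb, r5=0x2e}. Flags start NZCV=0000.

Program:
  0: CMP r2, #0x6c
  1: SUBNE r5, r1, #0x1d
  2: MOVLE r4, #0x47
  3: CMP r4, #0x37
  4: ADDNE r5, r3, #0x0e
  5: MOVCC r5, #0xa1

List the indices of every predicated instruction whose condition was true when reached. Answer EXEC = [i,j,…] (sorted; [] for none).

[0] flags=1000 → (cmp)
[1] flags=1000 NE?T → r5=0x3e
[2] flags=1000 LE?T → r4=0x47
[3] flags=0010 → (cmp)
[4] flags=0010 NE?T → r5=0x44
[5] flags=0010 CC?F → skip

EXEC = [1,2,4]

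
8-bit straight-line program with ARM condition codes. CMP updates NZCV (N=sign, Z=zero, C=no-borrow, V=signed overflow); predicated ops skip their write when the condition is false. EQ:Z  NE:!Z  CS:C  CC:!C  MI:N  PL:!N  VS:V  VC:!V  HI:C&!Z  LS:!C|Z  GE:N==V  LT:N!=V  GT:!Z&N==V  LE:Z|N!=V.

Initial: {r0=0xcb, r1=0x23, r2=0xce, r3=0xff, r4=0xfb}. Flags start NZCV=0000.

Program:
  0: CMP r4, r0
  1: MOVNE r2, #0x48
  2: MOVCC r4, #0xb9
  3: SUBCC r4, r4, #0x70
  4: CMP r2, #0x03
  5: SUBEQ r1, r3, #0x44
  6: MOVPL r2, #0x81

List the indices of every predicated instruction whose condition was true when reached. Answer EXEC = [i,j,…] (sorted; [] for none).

EXEC = [1,6]

[0] flags=0010 → (cmp)
[1] flags=0010 NE?T → r2=0x48
[2] flags=0010 CC?F → skip
[3] flags=0010 CC?F → skip
[4] flags=0010 → (cmp)
[5] flags=0010 EQ?F → skip
[6] flags=0010 PL?T → r2=0x81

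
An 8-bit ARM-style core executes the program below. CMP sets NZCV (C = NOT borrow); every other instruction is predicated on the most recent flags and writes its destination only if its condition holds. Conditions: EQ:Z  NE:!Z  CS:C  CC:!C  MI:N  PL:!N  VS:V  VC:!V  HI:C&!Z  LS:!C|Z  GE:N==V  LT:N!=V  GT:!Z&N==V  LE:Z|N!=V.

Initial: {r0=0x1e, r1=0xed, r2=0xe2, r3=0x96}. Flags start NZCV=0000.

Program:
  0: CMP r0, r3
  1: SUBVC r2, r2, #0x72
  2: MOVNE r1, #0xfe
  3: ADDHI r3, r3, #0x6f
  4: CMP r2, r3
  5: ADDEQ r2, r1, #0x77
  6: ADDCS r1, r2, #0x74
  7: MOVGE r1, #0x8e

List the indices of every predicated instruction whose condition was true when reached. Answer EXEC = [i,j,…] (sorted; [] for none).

0: ✓ CMP  NZCV=1001
1: · SUBVC
2: ✓ MOVNE  r1←0xfe
3: · ADDHI
4: ✓ CMP  NZCV=0010
5: · ADDEQ
6: ✓ ADDCS  r1←0x56
7: ✓ MOVGE  r1←0x8e

EXEC = [2,6,7]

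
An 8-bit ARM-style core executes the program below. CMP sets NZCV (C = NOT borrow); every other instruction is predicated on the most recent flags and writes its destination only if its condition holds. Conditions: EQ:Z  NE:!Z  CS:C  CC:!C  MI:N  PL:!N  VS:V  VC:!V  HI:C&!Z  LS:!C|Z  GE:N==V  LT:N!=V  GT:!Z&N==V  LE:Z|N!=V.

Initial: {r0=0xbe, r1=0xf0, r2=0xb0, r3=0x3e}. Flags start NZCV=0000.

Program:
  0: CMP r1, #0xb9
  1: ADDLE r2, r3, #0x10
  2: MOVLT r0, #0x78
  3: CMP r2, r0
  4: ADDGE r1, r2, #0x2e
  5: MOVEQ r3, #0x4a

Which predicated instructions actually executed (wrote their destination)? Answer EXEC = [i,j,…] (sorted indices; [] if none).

EXEC = []

[0] flags=0010 → (cmp)
[1] flags=0010 LE?F → skip
[2] flags=0010 LT?F → skip
[3] flags=1000 → (cmp)
[4] flags=1000 GE?F → skip
[5] flags=1000 EQ?F → skip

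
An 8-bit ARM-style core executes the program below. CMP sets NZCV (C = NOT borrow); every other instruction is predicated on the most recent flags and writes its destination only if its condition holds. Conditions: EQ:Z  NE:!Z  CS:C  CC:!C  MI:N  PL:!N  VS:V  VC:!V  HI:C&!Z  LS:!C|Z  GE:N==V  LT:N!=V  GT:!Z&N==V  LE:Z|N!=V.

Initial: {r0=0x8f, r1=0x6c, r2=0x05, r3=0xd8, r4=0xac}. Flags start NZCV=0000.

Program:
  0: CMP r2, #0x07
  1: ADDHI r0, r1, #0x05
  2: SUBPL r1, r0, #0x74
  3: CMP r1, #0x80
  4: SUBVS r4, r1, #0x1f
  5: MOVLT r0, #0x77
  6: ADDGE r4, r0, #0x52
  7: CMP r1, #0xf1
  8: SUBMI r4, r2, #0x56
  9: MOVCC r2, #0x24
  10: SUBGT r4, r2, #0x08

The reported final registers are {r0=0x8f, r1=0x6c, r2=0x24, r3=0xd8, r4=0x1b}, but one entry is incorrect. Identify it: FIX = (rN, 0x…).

0: ✓ CMP  NZCV=1000
1: · ADDHI
2: · SUBPL
3: ✓ CMP  NZCV=1001
4: ✓ SUBVS  r4←0x4d
5: · MOVLT
6: ✓ ADDGE  r4←0xe1
7: ✓ CMP  NZCV=0000
8: · SUBMI
9: ✓ MOVCC  r2←0x24
10: ✓ SUBGT  r4←0x1c

FIX = (r4, 0x1c)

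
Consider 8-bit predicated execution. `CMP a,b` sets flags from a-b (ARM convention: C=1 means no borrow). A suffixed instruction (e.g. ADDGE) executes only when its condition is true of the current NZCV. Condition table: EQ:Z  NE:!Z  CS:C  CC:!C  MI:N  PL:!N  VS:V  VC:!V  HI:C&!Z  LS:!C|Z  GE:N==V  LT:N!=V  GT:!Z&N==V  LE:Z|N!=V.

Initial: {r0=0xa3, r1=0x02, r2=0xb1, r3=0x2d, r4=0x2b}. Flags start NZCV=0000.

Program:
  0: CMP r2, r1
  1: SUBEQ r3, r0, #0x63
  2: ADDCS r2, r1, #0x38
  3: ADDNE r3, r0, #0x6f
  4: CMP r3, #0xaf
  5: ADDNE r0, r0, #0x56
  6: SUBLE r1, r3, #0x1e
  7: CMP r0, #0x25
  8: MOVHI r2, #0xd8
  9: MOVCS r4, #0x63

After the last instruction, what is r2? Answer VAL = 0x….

0: ✓ CMP  NZCV=1010
1: · SUBEQ
2: ✓ ADDCS  r2←0x3a
3: ✓ ADDNE  r3←0x12
4: ✓ CMP  NZCV=0000
5: ✓ ADDNE  r0←0xf9
6: · SUBLE
7: ✓ CMP  NZCV=1010
8: ✓ MOVHI  r2←0xd8
9: ✓ MOVCS  r4←0x63

VAL = 0xd8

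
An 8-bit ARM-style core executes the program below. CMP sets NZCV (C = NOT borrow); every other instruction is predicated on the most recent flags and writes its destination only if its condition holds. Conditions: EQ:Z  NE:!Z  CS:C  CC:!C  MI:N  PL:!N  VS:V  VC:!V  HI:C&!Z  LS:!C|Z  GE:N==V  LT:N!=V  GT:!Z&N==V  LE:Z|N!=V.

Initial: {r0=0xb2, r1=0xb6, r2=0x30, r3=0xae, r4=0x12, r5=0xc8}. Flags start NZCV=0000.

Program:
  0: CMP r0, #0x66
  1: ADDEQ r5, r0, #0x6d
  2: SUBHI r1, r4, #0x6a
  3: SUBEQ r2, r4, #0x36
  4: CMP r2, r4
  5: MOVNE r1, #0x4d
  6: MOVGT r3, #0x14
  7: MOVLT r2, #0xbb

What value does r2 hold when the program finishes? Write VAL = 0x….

VAL = 0x30

[0] flags=0011 → (cmp)
[1] flags=0011 EQ?F → skip
[2] flags=0011 HI?T → r1=0xa8
[3] flags=0011 EQ?F → skip
[4] flags=0010 → (cmp)
[5] flags=0010 NE?T → r1=0x4d
[6] flags=0010 GT?T → r3=0x14
[7] flags=0010 LT?F → skip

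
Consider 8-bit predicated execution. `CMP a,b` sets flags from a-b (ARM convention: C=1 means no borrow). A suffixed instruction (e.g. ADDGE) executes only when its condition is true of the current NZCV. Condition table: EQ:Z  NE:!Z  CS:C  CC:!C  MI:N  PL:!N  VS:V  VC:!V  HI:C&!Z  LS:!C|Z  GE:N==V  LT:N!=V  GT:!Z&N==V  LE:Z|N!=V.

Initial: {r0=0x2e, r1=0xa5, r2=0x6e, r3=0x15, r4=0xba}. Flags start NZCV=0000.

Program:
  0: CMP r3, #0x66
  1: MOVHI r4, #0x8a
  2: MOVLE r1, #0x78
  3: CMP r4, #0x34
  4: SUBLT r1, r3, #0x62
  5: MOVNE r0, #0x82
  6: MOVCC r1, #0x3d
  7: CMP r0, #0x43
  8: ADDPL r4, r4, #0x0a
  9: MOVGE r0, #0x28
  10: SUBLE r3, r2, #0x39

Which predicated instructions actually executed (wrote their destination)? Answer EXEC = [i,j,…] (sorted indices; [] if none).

[0] flags=1000 → (cmp)
[1] flags=1000 HI?F → skip
[2] flags=1000 LE?T → r1=0x78
[3] flags=1010 → (cmp)
[4] flags=1010 LT?T → r1=0xb3
[5] flags=1010 NE?T → r0=0x82
[6] flags=1010 CC?F → skip
[7] flags=0011 → (cmp)
[8] flags=0011 PL?T → r4=0xc4
[9] flags=0011 GE?F → skip
[10] flags=0011 LE?T → r3=0x35

EXEC = [2,4,5,8,10]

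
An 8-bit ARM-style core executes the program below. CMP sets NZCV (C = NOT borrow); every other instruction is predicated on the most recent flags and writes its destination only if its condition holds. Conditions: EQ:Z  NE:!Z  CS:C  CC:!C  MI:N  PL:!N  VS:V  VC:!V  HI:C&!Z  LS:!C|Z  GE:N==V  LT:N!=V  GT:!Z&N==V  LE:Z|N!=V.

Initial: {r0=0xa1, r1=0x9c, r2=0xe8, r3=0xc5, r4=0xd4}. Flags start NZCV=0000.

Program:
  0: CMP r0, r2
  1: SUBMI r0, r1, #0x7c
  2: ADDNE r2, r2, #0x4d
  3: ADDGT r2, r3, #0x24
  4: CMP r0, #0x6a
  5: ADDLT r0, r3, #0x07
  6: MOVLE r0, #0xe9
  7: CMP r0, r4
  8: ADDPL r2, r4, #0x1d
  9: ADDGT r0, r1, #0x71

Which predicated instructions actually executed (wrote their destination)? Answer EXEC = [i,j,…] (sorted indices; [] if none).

[0] flags=1000 → (cmp)
[1] flags=1000 MI?T → r0=0x20
[2] flags=1000 NE?T → r2=0x35
[3] flags=1000 GT?F → skip
[4] flags=1000 → (cmp)
[5] flags=1000 LT?T → r0=0xcc
[6] flags=1000 LE?T → r0=0xe9
[7] flags=0010 → (cmp)
[8] flags=0010 PL?T → r2=0xf1
[9] flags=0010 GT?T → r0=0x0d

EXEC = [1,2,5,6,8,9]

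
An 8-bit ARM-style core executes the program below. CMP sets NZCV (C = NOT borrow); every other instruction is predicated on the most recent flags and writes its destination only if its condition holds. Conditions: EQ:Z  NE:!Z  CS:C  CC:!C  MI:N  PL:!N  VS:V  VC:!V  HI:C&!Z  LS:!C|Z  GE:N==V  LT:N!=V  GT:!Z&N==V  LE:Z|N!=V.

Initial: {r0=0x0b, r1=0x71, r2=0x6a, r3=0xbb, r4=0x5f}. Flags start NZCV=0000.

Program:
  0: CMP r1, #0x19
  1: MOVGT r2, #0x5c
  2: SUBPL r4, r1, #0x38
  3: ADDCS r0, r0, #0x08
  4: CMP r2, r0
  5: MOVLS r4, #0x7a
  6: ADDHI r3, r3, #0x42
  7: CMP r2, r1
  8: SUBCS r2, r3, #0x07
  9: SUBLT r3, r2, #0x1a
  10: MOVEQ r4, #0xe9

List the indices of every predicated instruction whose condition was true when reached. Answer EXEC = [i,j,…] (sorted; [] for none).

EXEC = [1,2,3,6,9]

[0] flags=0010 → (cmp)
[1] flags=0010 GT?T → r2=0x5c
[2] flags=0010 PL?T → r4=0x39
[3] flags=0010 CS?T → r0=0x13
[4] flags=0010 → (cmp)
[5] flags=0010 LS?F → skip
[6] flags=0010 HI?T → r3=0xfd
[7] flags=1000 → (cmp)
[8] flags=1000 CS?F → skip
[9] flags=1000 LT?T → r3=0x42
[10] flags=1000 EQ?F → skip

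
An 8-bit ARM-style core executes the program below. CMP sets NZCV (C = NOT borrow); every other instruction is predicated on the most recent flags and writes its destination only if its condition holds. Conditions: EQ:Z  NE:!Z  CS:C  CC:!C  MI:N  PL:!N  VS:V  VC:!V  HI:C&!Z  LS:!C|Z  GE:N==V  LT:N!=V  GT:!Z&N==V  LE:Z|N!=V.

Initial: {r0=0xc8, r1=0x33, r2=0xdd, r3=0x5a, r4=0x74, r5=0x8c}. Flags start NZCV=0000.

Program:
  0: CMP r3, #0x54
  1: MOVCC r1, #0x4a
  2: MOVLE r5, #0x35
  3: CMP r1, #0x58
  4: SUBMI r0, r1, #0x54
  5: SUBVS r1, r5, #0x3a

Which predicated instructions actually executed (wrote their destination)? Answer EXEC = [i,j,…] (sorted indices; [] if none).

[0] flags=0010 → (cmp)
[1] flags=0010 CC?F → skip
[2] flags=0010 LE?F → skip
[3] flags=1000 → (cmp)
[4] flags=1000 MI?T → r0=0xdf
[5] flags=1000 VS?F → skip

EXEC = [4]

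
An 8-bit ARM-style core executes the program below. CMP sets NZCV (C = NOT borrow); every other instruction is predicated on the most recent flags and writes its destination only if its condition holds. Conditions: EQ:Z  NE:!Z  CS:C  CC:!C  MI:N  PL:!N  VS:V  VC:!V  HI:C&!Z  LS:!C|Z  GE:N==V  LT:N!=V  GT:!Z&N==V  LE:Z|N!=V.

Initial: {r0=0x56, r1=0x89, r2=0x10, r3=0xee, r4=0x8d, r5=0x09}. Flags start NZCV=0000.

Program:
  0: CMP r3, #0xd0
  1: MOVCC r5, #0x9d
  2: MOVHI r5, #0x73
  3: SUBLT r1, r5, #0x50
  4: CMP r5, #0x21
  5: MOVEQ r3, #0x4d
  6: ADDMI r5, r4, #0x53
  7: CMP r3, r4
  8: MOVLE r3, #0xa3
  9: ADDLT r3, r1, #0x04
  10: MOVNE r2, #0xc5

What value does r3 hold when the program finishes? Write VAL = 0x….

0: ✓ CMP  NZCV=0010
1: · MOVCC
2: ✓ MOVHI  r5←0x73
3: · SUBLT
4: ✓ CMP  NZCV=0010
5: · MOVEQ
6: · ADDMI
7: ✓ CMP  NZCV=0010
8: · MOVLE
9: · ADDLT
10: ✓ MOVNE  r2←0xc5

VAL = 0xee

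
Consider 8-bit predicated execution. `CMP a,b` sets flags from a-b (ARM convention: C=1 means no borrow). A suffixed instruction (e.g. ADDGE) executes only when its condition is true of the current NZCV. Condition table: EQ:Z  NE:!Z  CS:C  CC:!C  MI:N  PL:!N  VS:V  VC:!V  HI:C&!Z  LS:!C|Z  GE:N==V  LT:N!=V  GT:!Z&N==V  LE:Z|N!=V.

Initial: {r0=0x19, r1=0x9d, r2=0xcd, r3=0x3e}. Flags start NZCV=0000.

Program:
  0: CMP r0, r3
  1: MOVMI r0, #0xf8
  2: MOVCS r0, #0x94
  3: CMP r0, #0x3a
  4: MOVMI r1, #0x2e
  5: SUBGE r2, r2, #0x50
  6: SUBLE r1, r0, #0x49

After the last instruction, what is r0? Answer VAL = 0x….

VAL = 0xf8

[0] flags=1000 → (cmp)
[1] flags=1000 MI?T → r0=0xf8
[2] flags=1000 CS?F → skip
[3] flags=1010 → (cmp)
[4] flags=1010 MI?T → r1=0x2e
[5] flags=1010 GE?F → skip
[6] flags=1010 LE?T → r1=0xaf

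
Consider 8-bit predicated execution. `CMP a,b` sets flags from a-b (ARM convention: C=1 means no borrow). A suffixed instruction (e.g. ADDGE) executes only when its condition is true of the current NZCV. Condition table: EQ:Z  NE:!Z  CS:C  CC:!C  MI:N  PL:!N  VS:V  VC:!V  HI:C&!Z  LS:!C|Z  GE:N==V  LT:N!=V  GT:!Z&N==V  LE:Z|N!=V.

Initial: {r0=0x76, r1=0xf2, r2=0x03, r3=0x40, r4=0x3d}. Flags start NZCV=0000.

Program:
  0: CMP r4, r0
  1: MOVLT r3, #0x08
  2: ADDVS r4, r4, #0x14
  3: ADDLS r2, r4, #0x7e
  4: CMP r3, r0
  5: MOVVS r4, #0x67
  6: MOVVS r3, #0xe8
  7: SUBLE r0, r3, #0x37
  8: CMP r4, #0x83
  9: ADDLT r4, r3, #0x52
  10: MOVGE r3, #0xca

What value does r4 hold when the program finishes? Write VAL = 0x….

[0] flags=1000 → (cmp)
[1] flags=1000 LT?T → r3=0x08
[2] flags=1000 VS?F → skip
[3] flags=1000 LS?T → r2=0xbb
[4] flags=1000 → (cmp)
[5] flags=1000 VS?F → skip
[6] flags=1000 VS?F → skip
[7] flags=1000 LE?T → r0=0xd1
[8] flags=1001 → (cmp)
[9] flags=1001 LT?F → skip
[10] flags=1001 GE?T → r3=0xca

VAL = 0x3d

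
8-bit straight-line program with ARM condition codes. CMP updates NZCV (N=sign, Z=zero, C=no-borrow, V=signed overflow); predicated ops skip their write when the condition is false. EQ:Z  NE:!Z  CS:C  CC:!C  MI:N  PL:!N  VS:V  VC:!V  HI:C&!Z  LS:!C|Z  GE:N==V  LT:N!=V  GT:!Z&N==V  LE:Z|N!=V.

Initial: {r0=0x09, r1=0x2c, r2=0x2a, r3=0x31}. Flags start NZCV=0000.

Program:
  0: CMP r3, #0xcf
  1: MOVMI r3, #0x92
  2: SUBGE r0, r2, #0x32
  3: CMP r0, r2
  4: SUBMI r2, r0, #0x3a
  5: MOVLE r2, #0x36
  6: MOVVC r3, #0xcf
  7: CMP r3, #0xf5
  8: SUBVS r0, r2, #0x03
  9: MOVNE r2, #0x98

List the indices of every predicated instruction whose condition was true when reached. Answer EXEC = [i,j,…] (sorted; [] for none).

0: ✓ CMP  NZCV=0000
1: · MOVMI
2: ✓ SUBGE  r0←0xf8
3: ✓ CMP  NZCV=1010
4: ✓ SUBMI  r2←0xbe
5: ✓ MOVLE  r2←0x36
6: ✓ MOVVC  r3←0xcf
7: ✓ CMP  NZCV=1000
8: · SUBVS
9: ✓ MOVNE  r2←0x98

EXEC = [2,4,5,6,9]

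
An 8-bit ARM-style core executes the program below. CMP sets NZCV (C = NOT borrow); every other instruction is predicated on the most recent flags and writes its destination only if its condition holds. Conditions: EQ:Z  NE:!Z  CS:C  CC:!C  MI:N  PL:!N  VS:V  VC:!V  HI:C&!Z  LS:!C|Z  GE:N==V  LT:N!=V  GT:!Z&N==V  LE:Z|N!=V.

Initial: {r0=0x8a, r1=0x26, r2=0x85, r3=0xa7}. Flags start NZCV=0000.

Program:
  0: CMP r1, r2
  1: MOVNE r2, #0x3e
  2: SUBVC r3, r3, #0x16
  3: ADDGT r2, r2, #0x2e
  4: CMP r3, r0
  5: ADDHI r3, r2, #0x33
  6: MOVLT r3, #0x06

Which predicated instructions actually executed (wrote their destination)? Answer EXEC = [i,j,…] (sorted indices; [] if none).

[0] flags=1001 → (cmp)
[1] flags=1001 NE?T → r2=0x3e
[2] flags=1001 VC?F → skip
[3] flags=1001 GT?T → r2=0x6c
[4] flags=0010 → (cmp)
[5] flags=0010 HI?T → r3=0x9f
[6] flags=0010 LT?F → skip

EXEC = [1,3,5]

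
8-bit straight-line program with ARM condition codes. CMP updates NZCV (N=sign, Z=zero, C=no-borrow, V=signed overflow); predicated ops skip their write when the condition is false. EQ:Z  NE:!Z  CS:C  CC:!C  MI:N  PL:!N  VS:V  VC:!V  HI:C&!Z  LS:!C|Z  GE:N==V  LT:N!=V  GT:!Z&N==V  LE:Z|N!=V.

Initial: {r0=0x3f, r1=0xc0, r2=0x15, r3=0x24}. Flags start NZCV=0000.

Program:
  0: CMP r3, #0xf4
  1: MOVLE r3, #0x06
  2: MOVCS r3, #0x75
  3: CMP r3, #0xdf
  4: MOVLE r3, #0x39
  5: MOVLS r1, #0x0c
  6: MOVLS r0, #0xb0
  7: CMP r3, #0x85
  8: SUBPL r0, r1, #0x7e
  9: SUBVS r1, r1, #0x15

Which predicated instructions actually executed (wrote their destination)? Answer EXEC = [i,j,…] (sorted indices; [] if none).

0: ✓ CMP  NZCV=0000
1: · MOVLE
2: · MOVCS
3: ✓ CMP  NZCV=0000
4: · MOVLE
5: ✓ MOVLS  r1←0x0c
6: ✓ MOVLS  r0←0xb0
7: ✓ CMP  NZCV=1001
8: · SUBPL
9: ✓ SUBVS  r1←0xf7

EXEC = [5,6,9]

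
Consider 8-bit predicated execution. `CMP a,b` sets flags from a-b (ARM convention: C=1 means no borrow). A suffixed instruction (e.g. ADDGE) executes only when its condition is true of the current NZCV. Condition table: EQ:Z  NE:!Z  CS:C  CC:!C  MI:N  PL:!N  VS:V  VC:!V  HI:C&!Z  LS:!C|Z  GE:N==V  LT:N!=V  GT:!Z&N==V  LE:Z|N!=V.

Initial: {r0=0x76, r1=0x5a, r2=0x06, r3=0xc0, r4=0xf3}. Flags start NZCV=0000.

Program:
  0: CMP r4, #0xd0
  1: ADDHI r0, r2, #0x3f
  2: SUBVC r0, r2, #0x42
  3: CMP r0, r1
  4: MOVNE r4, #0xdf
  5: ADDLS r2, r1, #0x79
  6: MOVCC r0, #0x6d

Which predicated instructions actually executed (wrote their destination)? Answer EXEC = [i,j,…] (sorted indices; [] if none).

0: ✓ CMP  NZCV=0010
1: ✓ ADDHI  r0←0x45
2: ✓ SUBVC  r0←0xc4
3: ✓ CMP  NZCV=0011
4: ✓ MOVNE  r4←0xdf
5: · ADDLS
6: · MOVCC

EXEC = [1,2,4]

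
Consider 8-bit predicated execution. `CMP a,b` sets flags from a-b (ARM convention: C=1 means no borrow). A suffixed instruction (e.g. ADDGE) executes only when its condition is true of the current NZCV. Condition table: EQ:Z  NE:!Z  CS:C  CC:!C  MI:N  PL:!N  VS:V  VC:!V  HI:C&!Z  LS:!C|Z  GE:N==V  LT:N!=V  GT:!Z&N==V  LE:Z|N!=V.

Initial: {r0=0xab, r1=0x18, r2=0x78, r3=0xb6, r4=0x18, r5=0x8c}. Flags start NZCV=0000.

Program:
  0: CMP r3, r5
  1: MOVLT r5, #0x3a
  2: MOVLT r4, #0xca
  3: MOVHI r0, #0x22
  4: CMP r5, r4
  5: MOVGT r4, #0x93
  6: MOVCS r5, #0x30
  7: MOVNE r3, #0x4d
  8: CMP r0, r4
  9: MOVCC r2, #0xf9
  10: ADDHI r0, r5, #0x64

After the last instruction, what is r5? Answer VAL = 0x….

0: ✓ CMP  NZCV=0010
1: · MOVLT
2: · MOVLT
3: ✓ MOVHI  r0←0x22
4: ✓ CMP  NZCV=0011
5: · MOVGT
6: ✓ MOVCS  r5←0x30
7: ✓ MOVNE  r3←0x4d
8: ✓ CMP  NZCV=0010
9: · MOVCC
10: ✓ ADDHI  r0←0x94

VAL = 0x30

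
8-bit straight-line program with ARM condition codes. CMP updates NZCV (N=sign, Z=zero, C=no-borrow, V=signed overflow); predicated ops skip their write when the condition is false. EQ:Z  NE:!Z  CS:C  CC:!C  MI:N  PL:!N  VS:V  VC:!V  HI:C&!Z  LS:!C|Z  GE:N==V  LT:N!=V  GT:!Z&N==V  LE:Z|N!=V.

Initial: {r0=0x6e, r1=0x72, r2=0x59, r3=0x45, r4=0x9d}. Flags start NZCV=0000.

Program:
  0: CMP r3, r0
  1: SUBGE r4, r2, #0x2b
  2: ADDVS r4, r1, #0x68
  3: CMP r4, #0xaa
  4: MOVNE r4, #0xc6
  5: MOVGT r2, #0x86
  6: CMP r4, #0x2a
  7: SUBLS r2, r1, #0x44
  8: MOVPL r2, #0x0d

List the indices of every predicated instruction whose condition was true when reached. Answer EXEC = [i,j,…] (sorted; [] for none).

[0] flags=1000 → (cmp)
[1] flags=1000 GE?F → skip
[2] flags=1000 VS?F → skip
[3] flags=1000 → (cmp)
[4] flags=1000 NE?T → r4=0xc6
[5] flags=1000 GT?F → skip
[6] flags=1010 → (cmp)
[7] flags=1010 LS?F → skip
[8] flags=1010 PL?F → skip

EXEC = [4]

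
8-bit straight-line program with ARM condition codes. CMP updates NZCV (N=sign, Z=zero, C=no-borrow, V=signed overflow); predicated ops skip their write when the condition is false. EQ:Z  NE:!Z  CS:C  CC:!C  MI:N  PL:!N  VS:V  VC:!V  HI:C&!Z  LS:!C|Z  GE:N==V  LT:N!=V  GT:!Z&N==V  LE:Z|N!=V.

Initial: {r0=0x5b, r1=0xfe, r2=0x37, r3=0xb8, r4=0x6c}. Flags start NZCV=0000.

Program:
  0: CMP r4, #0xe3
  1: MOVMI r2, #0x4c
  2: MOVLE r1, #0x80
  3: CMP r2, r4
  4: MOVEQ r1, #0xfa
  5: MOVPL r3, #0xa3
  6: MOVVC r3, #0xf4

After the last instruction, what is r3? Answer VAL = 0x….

0: ✓ CMP  NZCV=1001
1: ✓ MOVMI  r2←0x4c
2: · MOVLE
3: ✓ CMP  NZCV=1000
4: · MOVEQ
5: · MOVPL
6: ✓ MOVVC  r3←0xf4

VAL = 0xf4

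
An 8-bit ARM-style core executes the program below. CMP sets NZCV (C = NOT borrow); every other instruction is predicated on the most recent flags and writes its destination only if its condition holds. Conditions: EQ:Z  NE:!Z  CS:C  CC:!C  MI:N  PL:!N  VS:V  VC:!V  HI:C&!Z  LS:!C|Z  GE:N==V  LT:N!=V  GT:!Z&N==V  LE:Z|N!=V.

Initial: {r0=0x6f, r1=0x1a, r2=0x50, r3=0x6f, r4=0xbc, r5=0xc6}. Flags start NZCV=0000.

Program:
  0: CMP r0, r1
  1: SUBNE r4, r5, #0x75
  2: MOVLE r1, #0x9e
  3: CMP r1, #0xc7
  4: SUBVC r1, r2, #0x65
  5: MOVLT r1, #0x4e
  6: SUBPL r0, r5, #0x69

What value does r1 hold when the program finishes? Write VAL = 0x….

VAL = 0xeb

[0] flags=0010 → (cmp)
[1] flags=0010 NE?T → r4=0x51
[2] flags=0010 LE?F → skip
[3] flags=0000 → (cmp)
[4] flags=0000 VC?T → r1=0xeb
[5] flags=0000 LT?F → skip
[6] flags=0000 PL?T → r0=0x5d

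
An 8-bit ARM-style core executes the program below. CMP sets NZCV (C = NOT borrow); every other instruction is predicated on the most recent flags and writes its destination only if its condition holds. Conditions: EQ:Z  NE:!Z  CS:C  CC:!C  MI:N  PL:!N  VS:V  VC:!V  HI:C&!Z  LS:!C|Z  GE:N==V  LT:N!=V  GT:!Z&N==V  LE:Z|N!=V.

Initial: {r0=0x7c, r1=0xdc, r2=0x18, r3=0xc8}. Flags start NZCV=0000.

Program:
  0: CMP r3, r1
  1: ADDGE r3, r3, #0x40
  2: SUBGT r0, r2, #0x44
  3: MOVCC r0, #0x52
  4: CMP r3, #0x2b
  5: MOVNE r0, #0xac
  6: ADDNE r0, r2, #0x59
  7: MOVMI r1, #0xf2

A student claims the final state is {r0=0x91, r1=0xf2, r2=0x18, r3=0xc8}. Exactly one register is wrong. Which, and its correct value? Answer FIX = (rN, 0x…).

FIX = (r0, 0x71)

0: ✓ CMP  NZCV=1000
1: · ADDGE
2: · SUBGT
3: ✓ MOVCC  r0←0x52
4: ✓ CMP  NZCV=1010
5: ✓ MOVNE  r0←0xac
6: ✓ ADDNE  r0←0x71
7: ✓ MOVMI  r1←0xf2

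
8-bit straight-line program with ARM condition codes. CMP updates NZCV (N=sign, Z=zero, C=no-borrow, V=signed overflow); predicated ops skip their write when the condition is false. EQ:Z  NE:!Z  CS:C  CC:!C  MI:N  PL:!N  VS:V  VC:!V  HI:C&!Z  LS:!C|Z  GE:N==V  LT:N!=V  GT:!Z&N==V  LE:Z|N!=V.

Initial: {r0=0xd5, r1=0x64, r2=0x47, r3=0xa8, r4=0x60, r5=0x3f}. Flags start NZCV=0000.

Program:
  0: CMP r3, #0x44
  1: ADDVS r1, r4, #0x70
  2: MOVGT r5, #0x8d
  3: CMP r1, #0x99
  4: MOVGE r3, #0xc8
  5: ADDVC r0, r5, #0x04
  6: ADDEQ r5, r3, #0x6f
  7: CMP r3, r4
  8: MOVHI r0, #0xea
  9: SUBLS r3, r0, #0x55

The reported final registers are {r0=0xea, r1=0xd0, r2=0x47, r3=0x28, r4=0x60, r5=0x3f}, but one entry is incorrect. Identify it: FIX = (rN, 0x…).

FIX = (r3, 0xc8)

[0] flags=0011 → (cmp)
[1] flags=0011 VS?T → r1=0xd0
[2] flags=0011 GT?F → skip
[3] flags=0010 → (cmp)
[4] flags=0010 GE?T → r3=0xc8
[5] flags=0010 VC?T → r0=0x43
[6] flags=0010 EQ?F → skip
[7] flags=0011 → (cmp)
[8] flags=0011 HI?T → r0=0xea
[9] flags=0011 LS?F → skip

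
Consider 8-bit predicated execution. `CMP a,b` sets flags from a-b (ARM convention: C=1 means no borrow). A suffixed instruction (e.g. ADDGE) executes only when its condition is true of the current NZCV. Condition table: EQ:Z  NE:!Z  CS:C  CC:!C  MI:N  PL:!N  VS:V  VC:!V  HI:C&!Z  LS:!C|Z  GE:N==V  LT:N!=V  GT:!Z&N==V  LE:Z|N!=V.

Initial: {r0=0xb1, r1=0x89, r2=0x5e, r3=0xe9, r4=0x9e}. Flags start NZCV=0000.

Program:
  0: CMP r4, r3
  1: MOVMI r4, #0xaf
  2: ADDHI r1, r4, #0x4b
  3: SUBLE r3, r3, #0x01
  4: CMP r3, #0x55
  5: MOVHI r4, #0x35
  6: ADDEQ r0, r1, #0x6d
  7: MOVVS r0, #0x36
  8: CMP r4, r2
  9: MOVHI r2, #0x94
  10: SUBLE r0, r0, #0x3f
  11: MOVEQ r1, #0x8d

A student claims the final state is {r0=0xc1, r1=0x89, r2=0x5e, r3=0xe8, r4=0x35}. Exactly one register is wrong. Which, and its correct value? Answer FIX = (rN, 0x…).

FIX = (r0, 0x72)

[0] flags=1000 → (cmp)
[1] flags=1000 MI?T → r4=0xaf
[2] flags=1000 HI?F → skip
[3] flags=1000 LE?T → r3=0xe8
[4] flags=1010 → (cmp)
[5] flags=1010 HI?T → r4=0x35
[6] flags=1010 EQ?F → skip
[7] flags=1010 VS?F → skip
[8] flags=1000 → (cmp)
[9] flags=1000 HI?F → skip
[10] flags=1000 LE?T → r0=0x72
[11] flags=1000 EQ?F → skip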